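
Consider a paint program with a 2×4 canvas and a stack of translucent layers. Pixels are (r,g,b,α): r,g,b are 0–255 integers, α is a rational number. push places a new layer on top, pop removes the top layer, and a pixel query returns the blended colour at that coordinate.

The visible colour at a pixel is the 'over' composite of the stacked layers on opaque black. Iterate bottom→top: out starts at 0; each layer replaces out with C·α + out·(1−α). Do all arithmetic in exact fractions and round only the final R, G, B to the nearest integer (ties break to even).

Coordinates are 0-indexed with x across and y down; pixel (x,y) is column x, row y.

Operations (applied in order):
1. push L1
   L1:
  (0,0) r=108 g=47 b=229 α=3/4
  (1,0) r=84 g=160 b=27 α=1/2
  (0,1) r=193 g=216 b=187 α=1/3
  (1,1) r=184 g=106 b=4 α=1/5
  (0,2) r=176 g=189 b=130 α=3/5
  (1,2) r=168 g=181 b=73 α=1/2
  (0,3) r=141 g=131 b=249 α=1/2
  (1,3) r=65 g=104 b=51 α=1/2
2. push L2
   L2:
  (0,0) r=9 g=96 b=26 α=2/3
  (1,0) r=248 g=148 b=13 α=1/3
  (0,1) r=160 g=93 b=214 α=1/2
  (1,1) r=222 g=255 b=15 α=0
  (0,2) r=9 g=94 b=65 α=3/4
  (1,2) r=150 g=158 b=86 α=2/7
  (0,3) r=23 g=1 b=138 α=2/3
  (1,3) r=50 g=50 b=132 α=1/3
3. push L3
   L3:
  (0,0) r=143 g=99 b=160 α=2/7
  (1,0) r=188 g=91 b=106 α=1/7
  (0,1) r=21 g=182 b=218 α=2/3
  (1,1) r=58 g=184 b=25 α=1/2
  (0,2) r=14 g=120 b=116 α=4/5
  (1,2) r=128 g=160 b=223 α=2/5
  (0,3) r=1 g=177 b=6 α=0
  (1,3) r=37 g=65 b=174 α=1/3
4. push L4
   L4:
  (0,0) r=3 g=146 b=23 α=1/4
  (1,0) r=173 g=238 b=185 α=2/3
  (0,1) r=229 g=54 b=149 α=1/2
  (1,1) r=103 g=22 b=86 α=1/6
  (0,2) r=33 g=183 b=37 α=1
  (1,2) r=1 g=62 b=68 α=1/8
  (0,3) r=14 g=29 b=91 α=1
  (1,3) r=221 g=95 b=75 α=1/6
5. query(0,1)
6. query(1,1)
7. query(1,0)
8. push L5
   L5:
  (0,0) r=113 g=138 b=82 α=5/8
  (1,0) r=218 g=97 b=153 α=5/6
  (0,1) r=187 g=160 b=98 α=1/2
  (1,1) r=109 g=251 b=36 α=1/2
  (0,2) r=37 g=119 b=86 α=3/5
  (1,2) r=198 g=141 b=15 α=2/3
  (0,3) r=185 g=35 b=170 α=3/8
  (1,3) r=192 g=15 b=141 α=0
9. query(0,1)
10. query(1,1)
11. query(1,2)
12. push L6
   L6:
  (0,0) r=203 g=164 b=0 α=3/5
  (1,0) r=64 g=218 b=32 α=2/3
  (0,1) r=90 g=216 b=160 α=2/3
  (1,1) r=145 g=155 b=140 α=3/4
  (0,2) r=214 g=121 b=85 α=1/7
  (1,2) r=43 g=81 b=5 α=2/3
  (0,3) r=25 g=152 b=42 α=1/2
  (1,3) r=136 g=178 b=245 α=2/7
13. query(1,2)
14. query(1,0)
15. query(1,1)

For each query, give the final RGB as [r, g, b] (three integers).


at x=0,y=1 over L1,L2,L3,L4:
L1 α=1/3: [193/3, 72, 187/3]
L2 α=1/2: [673/6, 165/2, 829/6]
L3 α=2/3: [925/18, 893/6, 3445/18]
L4 α=1/2: [5047/36, 1217/12, 6127/36]
→ [140, 101, 170]

query (1,1) [L1,L2,L3,L4] — begin 0,0,0
+L1 (α=1/5) → [184/5, 106/5, 4/5]
+L2 (α=0) → [184/5, 106/5, 4/5]
+L3 (α=1/2) → [237/5, 513/5, 129/10]
+L4 (α=1/6) → [170/3, 535/6, 301/12]
→ [57, 89, 25]

query (1,0) [L1,L2,L3,L4] — begin 0,0,0
L1 α=1/2: [42, 80, 27/2]
L2 α=1/3: [332/3, 308/3, 40/3]
L3 α=1/7: [852/7, 101, 186/7]
L4 α=2/3: [3274/21, 577/3, 2776/21]
= [156, 192, 132]

at x=0,y=1 over L1,L2,L3,L4,L5:
after L1 α=1/3: [193/3, 72, 187/3]
after L2 α=1/2: [673/6, 165/2, 829/6]
after L3 α=2/3: [925/18, 893/6, 3445/18]
after L4 α=1/2: [5047/36, 1217/12, 6127/36]
after L5 α=1/2: [11779/72, 3137/24, 9655/72]
rounded: [164, 131, 134]

at x=1,y=1 over L1,L2,L3,L4,L5:
+L1 (α=1/5) → [184/5, 106/5, 4/5]
+L2 (α=0) → [184/5, 106/5, 4/5]
+L3 (α=1/2) → [237/5, 513/5, 129/10]
+L4 (α=1/6) → [170/3, 535/6, 301/12]
+L5 (α=1/2) → [497/6, 2041/12, 733/24]
rounded: [83, 170, 31]

(1,2) stack=L1,L2,L3,L4,L5; from [0,0,0]:
+L1 (α=1/2) → [84, 181/2, 73/2]
+L2 (α=2/7) → [720/7, 1537/14, 709/14]
+L3 (α=2/5) → [3952/35, 9091/70, 8371/70]
+L4 (α=1/8) → [3957/40, 9711/80, 9051/80]
+L5 (α=2/3) → [6599/40, 10757/80, 3817/80]
= [165, 134, 48]

at x=1,y=2 over L1,L2,L3,L4,L5,L6:
L1 α=1/2: [84, 181/2, 73/2]
L2 α=2/7: [720/7, 1537/14, 709/14]
L3 α=2/5: [3952/35, 9091/70, 8371/70]
L4 α=1/8: [3957/40, 9711/80, 9051/80]
L5 α=2/3: [6599/40, 10757/80, 3817/80]
L6 α=2/3: [10039/120, 23717/240, 1539/80]
→ [84, 99, 19]

(1,0) stack=L1,L2,L3,L4,L5,L6; from [0,0,0]:
+L1 (α=1/2) → [42, 80, 27/2]
+L2 (α=1/3) → [332/3, 308/3, 40/3]
+L3 (α=1/7) → [852/7, 101, 186/7]
+L4 (α=2/3) → [3274/21, 577/3, 2776/21]
+L5 (α=5/6) → [13082/63, 1016/9, 18841/126]
+L6 (α=2/3) → [21146/189, 4940/27, 26905/378]
→ [112, 183, 71]

(1,1) stack=L1,L2,L3,L4,L5,L6; from [0,0,0]:
+L1 (α=1/5) → [184/5, 106/5, 4/5]
+L2 (α=0) → [184/5, 106/5, 4/5]
+L3 (α=1/2) → [237/5, 513/5, 129/10]
+L4 (α=1/6) → [170/3, 535/6, 301/12]
+L5 (α=1/2) → [497/6, 2041/12, 733/24]
+L6 (α=3/4) → [3107/24, 7621/48, 10813/96]
= [129, 159, 113]


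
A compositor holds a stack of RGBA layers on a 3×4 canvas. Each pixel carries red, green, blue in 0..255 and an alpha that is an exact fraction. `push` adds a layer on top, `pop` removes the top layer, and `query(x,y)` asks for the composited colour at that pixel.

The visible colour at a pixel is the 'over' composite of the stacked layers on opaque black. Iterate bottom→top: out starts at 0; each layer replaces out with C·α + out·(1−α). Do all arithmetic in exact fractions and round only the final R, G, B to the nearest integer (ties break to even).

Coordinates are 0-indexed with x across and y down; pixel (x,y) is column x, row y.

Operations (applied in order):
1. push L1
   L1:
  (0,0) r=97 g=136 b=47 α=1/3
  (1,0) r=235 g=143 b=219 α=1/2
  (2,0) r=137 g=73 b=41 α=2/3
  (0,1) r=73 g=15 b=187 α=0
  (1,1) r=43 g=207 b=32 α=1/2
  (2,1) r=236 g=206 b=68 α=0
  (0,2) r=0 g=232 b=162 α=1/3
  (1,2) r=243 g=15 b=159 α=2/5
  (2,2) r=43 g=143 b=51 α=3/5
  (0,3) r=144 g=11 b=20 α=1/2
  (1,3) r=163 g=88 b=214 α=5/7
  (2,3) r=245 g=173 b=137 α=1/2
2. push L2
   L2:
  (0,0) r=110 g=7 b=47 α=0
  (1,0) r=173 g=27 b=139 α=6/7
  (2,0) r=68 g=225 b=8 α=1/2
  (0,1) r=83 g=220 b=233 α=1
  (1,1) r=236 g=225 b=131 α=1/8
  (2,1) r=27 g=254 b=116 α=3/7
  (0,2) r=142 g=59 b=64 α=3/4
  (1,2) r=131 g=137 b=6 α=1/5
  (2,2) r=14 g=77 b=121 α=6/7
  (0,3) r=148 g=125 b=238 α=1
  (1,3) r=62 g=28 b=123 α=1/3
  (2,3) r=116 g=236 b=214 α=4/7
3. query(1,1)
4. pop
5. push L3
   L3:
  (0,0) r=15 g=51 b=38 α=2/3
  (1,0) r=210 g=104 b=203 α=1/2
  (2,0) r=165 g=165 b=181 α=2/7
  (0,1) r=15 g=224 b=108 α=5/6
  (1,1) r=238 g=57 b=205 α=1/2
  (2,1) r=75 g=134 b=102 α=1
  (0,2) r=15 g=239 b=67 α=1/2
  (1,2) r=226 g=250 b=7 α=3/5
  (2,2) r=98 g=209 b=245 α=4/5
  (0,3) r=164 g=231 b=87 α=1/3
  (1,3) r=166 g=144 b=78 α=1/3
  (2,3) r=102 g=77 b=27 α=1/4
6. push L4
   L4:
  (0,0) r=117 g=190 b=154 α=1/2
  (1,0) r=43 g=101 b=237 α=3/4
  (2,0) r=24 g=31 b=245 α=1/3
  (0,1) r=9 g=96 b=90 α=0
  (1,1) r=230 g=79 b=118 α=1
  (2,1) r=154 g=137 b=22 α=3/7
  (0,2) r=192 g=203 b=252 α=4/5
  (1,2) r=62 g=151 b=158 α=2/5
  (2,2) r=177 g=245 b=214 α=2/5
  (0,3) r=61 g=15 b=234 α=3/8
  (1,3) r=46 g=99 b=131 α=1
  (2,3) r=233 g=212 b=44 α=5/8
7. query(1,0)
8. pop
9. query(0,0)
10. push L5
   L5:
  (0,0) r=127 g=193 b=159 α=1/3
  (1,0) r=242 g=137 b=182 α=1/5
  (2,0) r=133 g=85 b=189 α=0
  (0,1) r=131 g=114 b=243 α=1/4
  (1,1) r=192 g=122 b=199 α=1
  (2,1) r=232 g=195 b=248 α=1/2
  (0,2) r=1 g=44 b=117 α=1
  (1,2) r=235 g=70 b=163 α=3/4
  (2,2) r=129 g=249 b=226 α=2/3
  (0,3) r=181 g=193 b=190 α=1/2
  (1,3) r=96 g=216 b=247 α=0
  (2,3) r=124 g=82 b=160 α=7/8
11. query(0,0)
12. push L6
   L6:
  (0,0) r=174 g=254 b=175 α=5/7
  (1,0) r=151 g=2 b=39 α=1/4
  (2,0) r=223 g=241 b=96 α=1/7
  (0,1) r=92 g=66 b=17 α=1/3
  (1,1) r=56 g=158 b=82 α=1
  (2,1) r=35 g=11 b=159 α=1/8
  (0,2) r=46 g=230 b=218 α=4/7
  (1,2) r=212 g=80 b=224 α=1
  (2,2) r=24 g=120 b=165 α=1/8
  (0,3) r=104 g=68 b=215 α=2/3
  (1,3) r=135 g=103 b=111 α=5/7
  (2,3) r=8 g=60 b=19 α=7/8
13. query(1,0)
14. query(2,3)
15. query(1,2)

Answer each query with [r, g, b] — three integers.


query (1,1) [L1,L2] — begin 0,0,0
after L1 α=1/2: [43/2, 207/2, 16]
after L2 α=1/8: [773/16, 1899/16, 243/8]
→ [48, 119, 30]

at x=1,y=0 over L1,L3,L4:
after L1 α=1/2: [235/2, 143/2, 219/2]
after L3 α=1/2: [655/4, 351/4, 625/4]
after L4 α=3/4: [1171/16, 1563/16, 3469/16]
→ [73, 98, 217]

(0,0) stack=L1,L3; from [0,0,0]:
L1 α=1/3: [97/3, 136/3, 47/3]
L3 α=2/3: [187/9, 442/9, 275/9]
= [21, 49, 31]

at x=0,y=0 over L1,L3,L5:
after L1 α=1/3: [97/3, 136/3, 47/3]
after L3 α=2/3: [187/9, 442/9, 275/9]
after L5 α=1/3: [1517/27, 2621/27, 1981/27]
rounded: [56, 97, 73]

query (1,0) [L1,L3,L5,L6] — begin 0,0,0
+L1 (α=1/2) → [235/2, 143/2, 219/2]
+L3 (α=1/2) → [655/4, 351/4, 625/4]
+L5 (α=1/5) → [897/5, 488/5, 807/5]
+L6 (α=1/4) → [1723/10, 737/10, 654/5]
= [172, 74, 131]

query (2,3) [L1,L3,L5,L6] — begin 0,0,0
+L1 (α=1/2) → [245/2, 173/2, 137/2]
+L3 (α=1/4) → [939/8, 673/8, 465/8]
+L5 (α=7/8) → [7883/64, 5265/64, 9425/64]
+L6 (α=7/8) → [11467/512, 32145/512, 17937/512]
= [22, 63, 35]

query (1,2) [L1,L3,L5,L6] — begin 0,0,0
L1 α=2/5: [486/5, 6, 318/5]
L3 α=3/5: [4362/25, 762/5, 741/25]
L5 α=3/4: [21987/100, 453/5, 6483/50]
L6 α=1: [212, 80, 224]
= [212, 80, 224]


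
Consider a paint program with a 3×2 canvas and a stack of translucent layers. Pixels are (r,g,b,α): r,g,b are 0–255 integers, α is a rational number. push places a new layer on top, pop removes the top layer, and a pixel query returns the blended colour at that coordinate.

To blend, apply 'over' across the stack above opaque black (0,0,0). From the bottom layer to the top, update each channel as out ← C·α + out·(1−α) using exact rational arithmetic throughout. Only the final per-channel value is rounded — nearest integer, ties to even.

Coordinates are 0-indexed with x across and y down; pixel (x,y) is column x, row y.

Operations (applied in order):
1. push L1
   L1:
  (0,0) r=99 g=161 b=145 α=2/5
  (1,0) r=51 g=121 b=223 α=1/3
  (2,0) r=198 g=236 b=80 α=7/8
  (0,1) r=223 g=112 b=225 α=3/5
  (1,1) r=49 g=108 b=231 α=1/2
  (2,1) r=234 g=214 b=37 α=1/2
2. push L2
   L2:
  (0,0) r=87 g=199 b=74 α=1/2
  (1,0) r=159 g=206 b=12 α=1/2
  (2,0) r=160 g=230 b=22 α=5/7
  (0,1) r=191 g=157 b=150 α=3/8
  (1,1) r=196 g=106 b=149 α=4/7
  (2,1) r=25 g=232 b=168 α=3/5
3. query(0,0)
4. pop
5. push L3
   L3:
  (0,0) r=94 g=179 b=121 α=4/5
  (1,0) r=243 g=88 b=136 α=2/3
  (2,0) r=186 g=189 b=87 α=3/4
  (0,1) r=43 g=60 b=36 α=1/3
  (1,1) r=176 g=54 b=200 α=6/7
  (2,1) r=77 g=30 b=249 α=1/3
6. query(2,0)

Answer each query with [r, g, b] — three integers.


query (0,0) [L1,L2] — begin 0,0,0
+L1 (α=2/5) → [198/5, 322/5, 58]
+L2 (α=1/2) → [633/10, 1317/10, 66]
→ [63, 132, 66]

(2,0) stack=L1,L3; from [0,0,0]:
+L1 (α=7/8) → [693/4, 413/2, 70]
+L3 (α=3/4) → [2925/16, 1547/8, 331/4]
= [183, 193, 83]


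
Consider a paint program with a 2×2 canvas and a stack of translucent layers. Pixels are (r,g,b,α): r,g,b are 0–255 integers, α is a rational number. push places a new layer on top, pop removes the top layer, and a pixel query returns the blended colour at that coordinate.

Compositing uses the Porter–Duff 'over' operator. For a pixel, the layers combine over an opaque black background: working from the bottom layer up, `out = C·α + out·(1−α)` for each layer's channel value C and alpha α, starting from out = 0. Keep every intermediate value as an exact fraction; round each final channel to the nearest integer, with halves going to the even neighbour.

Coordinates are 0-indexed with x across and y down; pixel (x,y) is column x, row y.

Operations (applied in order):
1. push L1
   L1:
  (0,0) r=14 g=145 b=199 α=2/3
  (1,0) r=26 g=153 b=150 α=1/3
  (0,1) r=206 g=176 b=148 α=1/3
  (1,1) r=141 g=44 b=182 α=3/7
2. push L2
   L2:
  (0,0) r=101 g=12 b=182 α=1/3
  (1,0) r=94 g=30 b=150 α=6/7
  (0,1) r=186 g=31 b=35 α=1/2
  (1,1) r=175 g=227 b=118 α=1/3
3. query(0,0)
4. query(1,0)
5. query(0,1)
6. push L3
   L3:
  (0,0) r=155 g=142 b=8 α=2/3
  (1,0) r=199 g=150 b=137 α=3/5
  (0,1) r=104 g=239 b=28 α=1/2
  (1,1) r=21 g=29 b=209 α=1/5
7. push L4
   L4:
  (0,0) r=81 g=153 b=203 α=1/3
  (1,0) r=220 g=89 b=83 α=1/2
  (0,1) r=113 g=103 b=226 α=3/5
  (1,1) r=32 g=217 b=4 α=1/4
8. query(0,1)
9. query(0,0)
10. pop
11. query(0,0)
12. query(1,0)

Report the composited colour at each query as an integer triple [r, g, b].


query (0,0) [L1,L2] — begin 0,0,0
+L1 (α=2/3) → [28/3, 290/3, 398/3]
+L2 (α=1/3) → [359/9, 616/9, 1342/9]
= [40, 68, 149]

(1,0) stack=L1,L2; from [0,0,0]:
after L1 α=1/3: [26/3, 51, 50]
after L2 α=6/7: [1718/21, 33, 950/7]
rounded: [82, 33, 136]

at x=0,y=1 over L1,L2:
L1 α=1/3: [206/3, 176/3, 148/3]
L2 α=1/2: [382/3, 269/6, 253/6]
= [127, 45, 42]

(0,1) stack=L1,L2,L3,L4; from [0,0,0]:
L1 α=1/3: [206/3, 176/3, 148/3]
L2 α=1/2: [382/3, 269/6, 253/6]
L3 α=1/2: [347/3, 1703/12, 421/12]
L4 α=3/5: [1711/15, 3557/30, 4489/30]
= [114, 119, 150]

(0,0) stack=L1,L2,L3,L4; from [0,0,0]:
+L1 (α=2/3) → [28/3, 290/3, 398/3]
+L2 (α=1/3) → [359/9, 616/9, 1342/9]
+L3 (α=2/3) → [3149/27, 3172/27, 1486/27]
+L4 (α=1/3) → [8485/81, 10475/81, 8453/81]
rounded: [105, 129, 104]

(0,0) stack=L1,L2,L3; from [0,0,0]:
L1 α=2/3: [28/3, 290/3, 398/3]
L2 α=1/3: [359/9, 616/9, 1342/9]
L3 α=2/3: [3149/27, 3172/27, 1486/27]
→ [117, 117, 55]

query (1,0) [L1,L2,L3] — begin 0,0,0
+L1 (α=1/3) → [26/3, 51, 50]
+L2 (α=6/7) → [1718/21, 33, 950/7]
+L3 (α=3/5) → [15973/105, 516/5, 4777/35]
= [152, 103, 136]


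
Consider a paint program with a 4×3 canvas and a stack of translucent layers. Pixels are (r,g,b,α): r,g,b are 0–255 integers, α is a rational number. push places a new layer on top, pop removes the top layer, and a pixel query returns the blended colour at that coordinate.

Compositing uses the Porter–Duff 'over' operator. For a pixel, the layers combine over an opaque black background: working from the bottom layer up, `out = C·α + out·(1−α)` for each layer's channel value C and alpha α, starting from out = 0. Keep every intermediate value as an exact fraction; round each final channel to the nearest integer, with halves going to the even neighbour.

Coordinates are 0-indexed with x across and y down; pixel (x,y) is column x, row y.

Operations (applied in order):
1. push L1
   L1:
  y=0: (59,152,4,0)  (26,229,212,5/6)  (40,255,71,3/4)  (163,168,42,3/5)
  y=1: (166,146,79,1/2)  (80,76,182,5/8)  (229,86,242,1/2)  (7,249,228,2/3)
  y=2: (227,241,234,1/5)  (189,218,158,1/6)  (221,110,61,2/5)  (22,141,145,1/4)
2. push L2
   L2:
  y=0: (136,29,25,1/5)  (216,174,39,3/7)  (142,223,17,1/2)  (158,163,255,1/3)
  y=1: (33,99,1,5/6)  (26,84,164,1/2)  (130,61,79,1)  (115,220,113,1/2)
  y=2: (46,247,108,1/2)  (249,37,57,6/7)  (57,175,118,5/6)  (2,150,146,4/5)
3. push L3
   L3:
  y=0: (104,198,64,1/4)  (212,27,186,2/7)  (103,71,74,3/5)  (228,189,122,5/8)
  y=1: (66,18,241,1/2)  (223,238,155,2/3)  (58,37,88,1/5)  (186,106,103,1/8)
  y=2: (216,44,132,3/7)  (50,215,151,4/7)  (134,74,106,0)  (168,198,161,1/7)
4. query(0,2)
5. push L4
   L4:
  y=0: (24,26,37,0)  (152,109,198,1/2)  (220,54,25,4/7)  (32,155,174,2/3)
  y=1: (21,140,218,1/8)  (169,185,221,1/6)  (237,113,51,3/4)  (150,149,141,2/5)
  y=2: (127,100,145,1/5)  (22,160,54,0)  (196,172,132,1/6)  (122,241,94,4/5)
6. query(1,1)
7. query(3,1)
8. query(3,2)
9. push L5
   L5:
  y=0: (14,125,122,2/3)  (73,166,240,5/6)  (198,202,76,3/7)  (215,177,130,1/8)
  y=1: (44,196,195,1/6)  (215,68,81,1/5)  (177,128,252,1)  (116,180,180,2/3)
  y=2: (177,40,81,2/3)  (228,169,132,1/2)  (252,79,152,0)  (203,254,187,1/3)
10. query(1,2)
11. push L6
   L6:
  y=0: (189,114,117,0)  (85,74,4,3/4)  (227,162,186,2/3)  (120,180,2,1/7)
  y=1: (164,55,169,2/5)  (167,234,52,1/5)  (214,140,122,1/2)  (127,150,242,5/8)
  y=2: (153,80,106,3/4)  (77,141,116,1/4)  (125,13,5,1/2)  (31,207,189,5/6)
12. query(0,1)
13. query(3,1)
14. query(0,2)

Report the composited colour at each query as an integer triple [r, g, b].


at x=0,y=2 over L1,L2,L3:
+L1 (α=1/5) → [227/5, 241/5, 234/5]
+L2 (α=1/2) → [457/10, 738/5, 387/5]
+L3 (α=3/7) → [4154/35, 516/5, 504/5]
→ [119, 103, 101]

at x=1,y=1 over L1,L2,L3,L4:
+L1 (α=5/8) → [50, 95/2, 455/4]
+L2 (α=1/2) → [38, 263/4, 1111/8]
+L3 (α=2/3) → [484/3, 2167/12, 1197/8]
+L4 (α=1/6) → [2927/18, 13055/72, 7753/48]
→ [163, 181, 162]

(3,1) stack=L1,L2,L3,L4; from [0,0,0]:
L1 α=2/3: [14/3, 166, 152]
L2 α=1/2: [359/6, 193, 265/2]
L3 α=1/8: [3629/48, 1457/8, 2061/16]
L4 α=2/5: [8429/80, 1351/8, 2139/16]
→ [105, 169, 134]

at x=3,y=2 over L1,L2,L3,L4:
L1 α=1/4: [11/2, 141/4, 145/4]
L2 α=4/5: [27/10, 2541/20, 2481/20]
L3 α=1/7: [921/35, 9603/70, 9053/70]
L4 α=4/5: [18001/175, 77083/350, 35373/350]
→ [103, 220, 101]

at x=1,y=2 over L1,L2,L3,L4,L5:
after L1 α=1/6: [63/2, 109/3, 79/3]
after L2 α=6/7: [3051/14, 775/21, 1105/21]
after L3 α=4/7: [11953/98, 6795/49, 5333/49]
after L4 α=0: [11953/98, 6795/49, 5333/49]
after L5 α=1/2: [34297/196, 7538/49, 11801/98]
→ [175, 154, 120]

at x=0,y=1 over L1,L2,L3,L4,L5,L6:
+L1 (α=1/2) → [83, 73, 79/2]
+L2 (α=5/6) → [124/3, 284/3, 89/12]
+L3 (α=1/2) → [161/3, 169/3, 2981/24]
+L4 (α=1/8) → [595/12, 1603/24, 26099/192]
+L5 (α=1/6) → [3503/72, 12719/144, 167935/1152]
+L6 (α=2/5) → [2275/24, 17999/240, 297727/1920]
= [95, 75, 155]

at x=3,y=1 over L1,L2,L3,L4,L5,L6:
+L1 (α=2/3) → [14/3, 166, 152]
+L2 (α=1/2) → [359/6, 193, 265/2]
+L3 (α=1/8) → [3629/48, 1457/8, 2061/16]
+L4 (α=2/5) → [8429/80, 1351/8, 2139/16]
+L5 (α=2/3) → [26989/240, 4231/24, 2633/16]
+L6 (α=5/8) → [77789/640, 10231/64, 27259/128]
= [122, 160, 213]

at x=0,y=2 over L1,L2,L3,L4,L5,L6:
+L1 (α=1/5) → [227/5, 241/5, 234/5]
+L2 (α=1/2) → [457/10, 738/5, 387/5]
+L3 (α=3/7) → [4154/35, 516/5, 504/5]
+L4 (α=1/5) → [21061/175, 2564/25, 2741/25]
+L5 (α=2/3) → [83011/525, 4564/75, 6791/75]
+L6 (α=3/4) → [161993/1050, 5641/75, 30641/300]
→ [154, 75, 102]


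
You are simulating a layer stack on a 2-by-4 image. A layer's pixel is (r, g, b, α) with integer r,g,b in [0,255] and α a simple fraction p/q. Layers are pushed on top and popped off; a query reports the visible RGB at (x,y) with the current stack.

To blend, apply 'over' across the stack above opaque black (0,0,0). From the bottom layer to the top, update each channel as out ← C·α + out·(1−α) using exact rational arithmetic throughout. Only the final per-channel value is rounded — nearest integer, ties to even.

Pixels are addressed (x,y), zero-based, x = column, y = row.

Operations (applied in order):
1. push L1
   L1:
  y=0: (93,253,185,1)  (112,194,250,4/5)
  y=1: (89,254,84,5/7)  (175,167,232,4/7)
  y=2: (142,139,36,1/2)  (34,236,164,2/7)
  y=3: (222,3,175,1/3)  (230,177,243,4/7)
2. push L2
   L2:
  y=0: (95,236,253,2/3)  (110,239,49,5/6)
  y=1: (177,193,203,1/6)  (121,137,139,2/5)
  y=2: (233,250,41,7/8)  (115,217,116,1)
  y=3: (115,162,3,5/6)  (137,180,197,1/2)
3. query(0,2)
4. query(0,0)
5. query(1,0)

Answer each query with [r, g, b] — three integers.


query (0,2) [L1,L2] — begin 0,0,0
+L1 (α=1/2) → [71, 139/2, 18]
+L2 (α=7/8) → [851/4, 3639/16, 305/8]
→ [213, 227, 38]

(0,0) stack=L1,L2; from [0,0,0]:
after L1 α=1: [93, 253, 185]
after L2 α=2/3: [283/3, 725/3, 691/3]
rounded: [94, 242, 230]

query (1,0) [L1,L2] — begin 0,0,0
+L1 (α=4/5) → [448/5, 776/5, 200]
+L2 (α=5/6) → [533/5, 6751/30, 445/6]
= [107, 225, 74]


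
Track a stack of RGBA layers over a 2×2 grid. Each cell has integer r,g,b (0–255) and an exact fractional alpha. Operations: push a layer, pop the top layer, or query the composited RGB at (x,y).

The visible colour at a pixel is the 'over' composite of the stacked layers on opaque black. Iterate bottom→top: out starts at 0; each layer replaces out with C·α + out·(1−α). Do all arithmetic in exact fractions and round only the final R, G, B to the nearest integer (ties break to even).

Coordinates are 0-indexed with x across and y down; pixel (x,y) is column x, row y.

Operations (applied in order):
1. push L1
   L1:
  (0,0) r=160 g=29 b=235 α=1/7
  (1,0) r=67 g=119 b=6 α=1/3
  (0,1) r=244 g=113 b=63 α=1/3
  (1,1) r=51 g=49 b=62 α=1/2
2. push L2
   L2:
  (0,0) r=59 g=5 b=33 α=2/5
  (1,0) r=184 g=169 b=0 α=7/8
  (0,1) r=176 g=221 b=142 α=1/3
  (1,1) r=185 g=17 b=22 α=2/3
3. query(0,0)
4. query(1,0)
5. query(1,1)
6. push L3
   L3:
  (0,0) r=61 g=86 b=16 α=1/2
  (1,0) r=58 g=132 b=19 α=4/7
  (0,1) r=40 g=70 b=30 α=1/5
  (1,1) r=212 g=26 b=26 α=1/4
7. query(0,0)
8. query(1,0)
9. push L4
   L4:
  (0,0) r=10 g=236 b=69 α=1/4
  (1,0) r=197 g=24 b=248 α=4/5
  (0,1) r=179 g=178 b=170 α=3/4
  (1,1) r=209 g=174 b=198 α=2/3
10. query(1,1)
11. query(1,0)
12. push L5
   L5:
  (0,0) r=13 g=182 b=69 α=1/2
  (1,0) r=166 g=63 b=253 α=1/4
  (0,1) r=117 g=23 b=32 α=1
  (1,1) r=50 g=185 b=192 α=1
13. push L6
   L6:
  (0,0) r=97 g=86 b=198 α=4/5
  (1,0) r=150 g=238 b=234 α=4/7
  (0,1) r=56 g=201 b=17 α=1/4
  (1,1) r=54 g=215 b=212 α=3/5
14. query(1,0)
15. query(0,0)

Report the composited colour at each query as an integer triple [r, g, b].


(0,0) stack=L1,L2; from [0,0,0]:
+L1 (α=1/7) → [160/7, 29/7, 235/7]
+L2 (α=2/5) → [1306/35, 157/35, 1167/35]
= [37, 4, 33]

query (1,0) [L1,L2] — begin 0,0,0
L1 α=1/3: [67/3, 119/3, 2]
L2 α=7/8: [3931/24, 917/6, 1/4]
→ [164, 153, 0]

(1,1) stack=L1,L2; from [0,0,0]:
after L1 α=1/2: [51/2, 49/2, 31]
after L2 α=2/3: [791/6, 39/2, 25]
= [132, 20, 25]

query (0,0) [L1,L2,L3] — begin 0,0,0
L1 α=1/7: [160/7, 29/7, 235/7]
L2 α=2/5: [1306/35, 157/35, 1167/35]
L3 α=1/2: [3441/70, 3167/70, 1727/70]
rounded: [49, 45, 25]

query (1,0) [L1,L2,L3] — begin 0,0,0
after L1 α=1/3: [67/3, 119/3, 2]
after L2 α=7/8: [3931/24, 917/6, 1/4]
after L3 α=4/7: [5787/56, 1973/14, 307/28]
= [103, 141, 11]

query (1,1) [L1,L2,L3,L4] — begin 0,0,0
after L1 α=1/2: [51/2, 49/2, 31]
after L2 α=2/3: [791/6, 39/2, 25]
after L3 α=1/4: [1215/8, 169/8, 101/4]
after L4 α=2/3: [4559/24, 2953/24, 1685/12]
rounded: [190, 123, 140]

at x=1,y=0 over L1,L2,L3,L4:
+L1 (α=1/3) → [67/3, 119/3, 2]
+L2 (α=7/8) → [3931/24, 917/6, 1/4]
+L3 (α=4/7) → [5787/56, 1973/14, 307/28]
+L4 (α=4/5) → [9983/56, 3317/70, 28083/140]
→ [178, 47, 201]

(1,0) stack=L1,L2,L3,L4,L5,L6; from [0,0,0]:
L1 α=1/3: [67/3, 119/3, 2]
L2 α=7/8: [3931/24, 917/6, 1/4]
L3 α=4/7: [5787/56, 1973/14, 307/28]
L4 α=4/5: [9983/56, 3317/70, 28083/140]
L5 α=1/4: [39245/224, 14361/280, 119669/560]
L6 α=4/7: [252135/1568, 309643/1960, 883167/3920]
→ [161, 158, 225]

at x=0,y=0 over L1,L2,L3,L4,L5,L6:
after L1 α=1/7: [160/7, 29/7, 235/7]
after L2 α=2/5: [1306/35, 157/35, 1167/35]
after L3 α=1/2: [3441/70, 3167/70, 1727/70]
after L4 α=1/4: [11023/280, 26021/280, 10011/280]
after L5 α=1/2: [14663/560, 76981/560, 29331/560]
after L6 α=4/5: [231943/2800, 269621/2800, 472851/2800]
rounded: [83, 96, 169]


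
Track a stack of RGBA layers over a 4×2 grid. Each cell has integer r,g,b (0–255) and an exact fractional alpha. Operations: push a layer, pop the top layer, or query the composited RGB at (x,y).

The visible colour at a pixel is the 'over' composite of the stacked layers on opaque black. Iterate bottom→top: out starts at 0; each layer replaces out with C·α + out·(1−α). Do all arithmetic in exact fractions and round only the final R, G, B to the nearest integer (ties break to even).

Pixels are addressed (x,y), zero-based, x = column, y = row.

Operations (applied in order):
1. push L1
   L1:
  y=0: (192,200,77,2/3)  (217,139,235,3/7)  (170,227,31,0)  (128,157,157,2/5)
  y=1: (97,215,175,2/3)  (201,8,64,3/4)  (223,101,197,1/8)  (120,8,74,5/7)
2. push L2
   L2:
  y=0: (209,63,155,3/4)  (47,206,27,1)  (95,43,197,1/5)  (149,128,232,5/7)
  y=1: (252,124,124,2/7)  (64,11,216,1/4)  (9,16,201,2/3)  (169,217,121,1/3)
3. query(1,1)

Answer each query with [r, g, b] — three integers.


(1,1) stack=L1,L2; from [0,0,0]:
L1 α=3/4: [603/4, 6, 48]
L2 α=1/4: [2065/16, 29/4, 90]
= [129, 7, 90]


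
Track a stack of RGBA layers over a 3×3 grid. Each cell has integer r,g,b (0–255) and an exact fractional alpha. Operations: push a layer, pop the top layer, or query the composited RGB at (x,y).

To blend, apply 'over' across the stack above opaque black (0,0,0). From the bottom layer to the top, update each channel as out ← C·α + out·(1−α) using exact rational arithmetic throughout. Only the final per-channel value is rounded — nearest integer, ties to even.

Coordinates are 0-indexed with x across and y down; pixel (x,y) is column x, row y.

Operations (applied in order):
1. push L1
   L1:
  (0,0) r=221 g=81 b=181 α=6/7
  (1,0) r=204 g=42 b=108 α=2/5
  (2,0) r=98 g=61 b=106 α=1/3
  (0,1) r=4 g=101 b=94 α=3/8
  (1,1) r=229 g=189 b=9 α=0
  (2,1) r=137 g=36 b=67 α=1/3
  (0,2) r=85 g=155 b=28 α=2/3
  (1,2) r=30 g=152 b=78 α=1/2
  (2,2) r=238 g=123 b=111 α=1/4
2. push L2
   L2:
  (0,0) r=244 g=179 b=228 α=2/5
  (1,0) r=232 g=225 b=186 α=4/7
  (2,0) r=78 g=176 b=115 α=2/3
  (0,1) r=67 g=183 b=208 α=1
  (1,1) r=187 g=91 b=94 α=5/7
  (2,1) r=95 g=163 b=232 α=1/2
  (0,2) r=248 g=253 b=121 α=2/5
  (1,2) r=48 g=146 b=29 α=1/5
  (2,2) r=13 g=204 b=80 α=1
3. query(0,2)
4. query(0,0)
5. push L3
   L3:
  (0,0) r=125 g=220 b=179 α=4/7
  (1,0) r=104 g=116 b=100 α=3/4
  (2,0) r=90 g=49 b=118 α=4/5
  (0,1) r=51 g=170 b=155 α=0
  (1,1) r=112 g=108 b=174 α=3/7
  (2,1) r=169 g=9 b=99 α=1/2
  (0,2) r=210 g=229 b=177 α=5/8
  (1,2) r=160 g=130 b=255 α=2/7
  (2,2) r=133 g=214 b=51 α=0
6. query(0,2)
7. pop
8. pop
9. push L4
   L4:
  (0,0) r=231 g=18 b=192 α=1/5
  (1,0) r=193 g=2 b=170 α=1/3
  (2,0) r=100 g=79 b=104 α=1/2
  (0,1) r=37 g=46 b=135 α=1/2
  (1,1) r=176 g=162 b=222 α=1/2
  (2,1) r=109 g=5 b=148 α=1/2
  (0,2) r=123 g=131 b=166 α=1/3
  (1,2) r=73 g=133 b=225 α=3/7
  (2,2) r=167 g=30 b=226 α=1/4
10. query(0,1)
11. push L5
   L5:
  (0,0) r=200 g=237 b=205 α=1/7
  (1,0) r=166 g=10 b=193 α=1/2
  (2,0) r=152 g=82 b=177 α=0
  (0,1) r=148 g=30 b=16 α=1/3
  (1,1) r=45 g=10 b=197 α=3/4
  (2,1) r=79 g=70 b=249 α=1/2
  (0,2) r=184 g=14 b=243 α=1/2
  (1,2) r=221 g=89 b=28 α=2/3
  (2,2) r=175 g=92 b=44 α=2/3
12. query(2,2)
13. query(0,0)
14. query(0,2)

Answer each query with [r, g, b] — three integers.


query (0,2) [L1,L2] — begin 0,0,0
after L1 α=2/3: [170/3, 310/3, 56/3]
after L2 α=2/5: [666/5, 816/5, 298/5]
rounded: [133, 163, 60]

at x=0,y=0 over L1,L2:
+L1 (α=6/7) → [1326/7, 486/7, 1086/7]
+L2 (α=2/5) → [7394/35, 3964/35, 1290/7]
→ [211, 113, 184]

(0,2) stack=L1,L2,L3; from [0,0,0]:
+L1 (α=2/3) → [170/3, 310/3, 56/3]
+L2 (α=2/5) → [666/5, 816/5, 298/5]
+L3 (α=5/8) → [906/5, 8173/40, 5319/40]
= [181, 204, 133]

(0,1) stack=L1,L4; from [0,0,0]:
after L1 α=3/8: [3/2, 303/8, 141/4]
after L4 α=1/2: [77/4, 671/16, 681/8]
→ [19, 42, 85]

(2,2) stack=L1,L4,L5; from [0,0,0]:
+L1 (α=1/4) → [119/2, 123/4, 111/4]
+L4 (α=1/4) → [691/8, 489/16, 1237/16]
+L5 (α=2/3) → [3491/24, 3433/48, 2645/48]
= [145, 72, 55]

(0,0) stack=L1,L4,L5; from [0,0,0]:
after L1 α=6/7: [1326/7, 486/7, 1086/7]
after L4 α=1/5: [6921/35, 414/7, 5688/35]
after L5 α=1/7: [48526/245, 4143/49, 41303/245]
→ [198, 85, 169]

at x=0,y=2 over L1,L4,L5:
L1 α=2/3: [170/3, 310/3, 56/3]
L4 α=1/3: [709/9, 1013/9, 610/9]
L5 α=1/2: [2365/18, 1139/18, 2797/18]
= [131, 63, 155]


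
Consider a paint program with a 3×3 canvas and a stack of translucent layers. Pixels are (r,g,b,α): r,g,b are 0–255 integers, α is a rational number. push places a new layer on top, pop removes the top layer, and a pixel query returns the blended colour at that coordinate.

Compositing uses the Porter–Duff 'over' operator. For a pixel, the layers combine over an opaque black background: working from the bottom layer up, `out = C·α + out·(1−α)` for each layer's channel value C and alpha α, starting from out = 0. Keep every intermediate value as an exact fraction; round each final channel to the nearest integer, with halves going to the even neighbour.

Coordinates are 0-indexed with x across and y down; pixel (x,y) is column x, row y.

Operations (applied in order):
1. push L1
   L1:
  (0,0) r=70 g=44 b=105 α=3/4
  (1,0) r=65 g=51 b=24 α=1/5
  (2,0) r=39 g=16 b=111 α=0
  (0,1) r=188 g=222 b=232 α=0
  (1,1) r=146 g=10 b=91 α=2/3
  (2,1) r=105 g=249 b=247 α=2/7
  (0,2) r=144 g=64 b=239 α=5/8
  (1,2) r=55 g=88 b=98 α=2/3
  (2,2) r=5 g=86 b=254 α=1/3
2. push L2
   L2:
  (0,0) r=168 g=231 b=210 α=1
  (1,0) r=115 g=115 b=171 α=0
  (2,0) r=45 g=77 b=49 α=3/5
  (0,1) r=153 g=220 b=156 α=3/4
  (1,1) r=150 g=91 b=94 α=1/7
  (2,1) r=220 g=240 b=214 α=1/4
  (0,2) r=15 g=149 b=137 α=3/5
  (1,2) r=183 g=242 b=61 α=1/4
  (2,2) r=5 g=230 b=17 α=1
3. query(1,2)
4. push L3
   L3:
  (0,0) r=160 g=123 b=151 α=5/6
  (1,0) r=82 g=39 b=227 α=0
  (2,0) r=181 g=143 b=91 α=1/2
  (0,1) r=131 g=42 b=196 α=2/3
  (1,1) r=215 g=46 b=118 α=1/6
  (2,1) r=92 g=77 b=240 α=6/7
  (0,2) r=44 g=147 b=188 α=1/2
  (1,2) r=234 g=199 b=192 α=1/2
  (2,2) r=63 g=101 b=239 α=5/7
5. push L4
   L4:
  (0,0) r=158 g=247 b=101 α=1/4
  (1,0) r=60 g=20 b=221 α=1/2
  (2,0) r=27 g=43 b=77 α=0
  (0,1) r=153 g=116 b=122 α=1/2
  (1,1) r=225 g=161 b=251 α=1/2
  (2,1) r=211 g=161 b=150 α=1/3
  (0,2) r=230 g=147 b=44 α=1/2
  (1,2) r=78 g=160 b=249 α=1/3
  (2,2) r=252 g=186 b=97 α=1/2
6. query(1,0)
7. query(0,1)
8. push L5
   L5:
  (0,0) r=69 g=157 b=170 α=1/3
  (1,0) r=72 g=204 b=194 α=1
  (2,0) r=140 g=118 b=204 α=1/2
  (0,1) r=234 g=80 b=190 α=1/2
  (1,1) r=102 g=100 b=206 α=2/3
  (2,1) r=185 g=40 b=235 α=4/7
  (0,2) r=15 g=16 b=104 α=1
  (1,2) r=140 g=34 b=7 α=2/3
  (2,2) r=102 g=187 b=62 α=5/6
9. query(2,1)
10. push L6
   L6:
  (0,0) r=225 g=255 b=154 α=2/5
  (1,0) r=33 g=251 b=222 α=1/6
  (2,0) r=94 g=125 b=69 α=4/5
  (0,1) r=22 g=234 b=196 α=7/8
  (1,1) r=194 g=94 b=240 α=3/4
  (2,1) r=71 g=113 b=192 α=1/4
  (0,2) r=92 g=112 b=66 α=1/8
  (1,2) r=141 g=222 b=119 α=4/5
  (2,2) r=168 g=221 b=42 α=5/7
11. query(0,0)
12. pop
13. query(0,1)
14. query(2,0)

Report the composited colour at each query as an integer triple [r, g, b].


at x=1,y=2 over L1,L2:
+L1 (α=2/3) → [110/3, 176/3, 196/3]
+L2 (α=1/4) → [293/4, 209/2, 257/4]
= [73, 104, 64]

query (1,0) [L1,L2,L3,L4] — begin 0,0,0
L1 α=1/5: [13, 51/5, 24/5]
L2 α=0: [13, 51/5, 24/5]
L3 α=0: [13, 51/5, 24/5]
L4 α=1/2: [73/2, 151/10, 1129/10]
= [36, 15, 113]

(0,1) stack=L1,L2,L3,L4; from [0,0,0]:
after L1 α=0: [0, 0, 0]
after L2 α=3/4: [459/4, 165, 117]
after L3 α=2/3: [1507/12, 83, 509/3]
after L4 α=1/2: [3343/24, 199/2, 875/6]
= [139, 100, 146]

query (2,1) [L1,L2,L3,L4,L5] — begin 0,0,0
L1 α=2/7: [30, 498/7, 494/7]
L2 α=1/4: [155/2, 1587/14, 745/7]
L3 α=6/7: [1259/14, 8055/98, 10825/49]
L4 α=1/3: [912/7, 15944/147, 29000/147]
L5 α=4/7: [7916/49, 23784/343, 75060/343]
rounded: [162, 69, 219]

query (0,0) [L1,L2,L3,L4,L5,L6] — begin 0,0,0
L1 α=3/4: [105/2, 33, 315/4]
L2 α=1: [168, 231, 210]
L3 α=5/6: [484/3, 141, 965/6]
L4 α=1/4: [321/2, 335/2, 1167/8]
L5 α=1/3: [130, 164, 1847/12]
L6 α=2/5: [168, 1002/5, 3079/20]
→ [168, 200, 154]

(0,1) stack=L1,L2,L3,L4,L5; from [0,0,0]:
L1 α=0: [0, 0, 0]
L2 α=3/4: [459/4, 165, 117]
L3 α=2/3: [1507/12, 83, 509/3]
L4 α=1/2: [3343/24, 199/2, 875/6]
L5 α=1/2: [8959/48, 359/4, 2015/12]
rounded: [187, 90, 168]

at x=2,y=0 over L1,L2,L3,L4,L5:
L1 α=0: [0, 0, 0]
L2 α=3/5: [27, 231/5, 147/5]
L3 α=1/2: [104, 473/5, 301/5]
L4 α=0: [104, 473/5, 301/5]
L5 α=1/2: [122, 1063/10, 1321/10]
rounded: [122, 106, 132]


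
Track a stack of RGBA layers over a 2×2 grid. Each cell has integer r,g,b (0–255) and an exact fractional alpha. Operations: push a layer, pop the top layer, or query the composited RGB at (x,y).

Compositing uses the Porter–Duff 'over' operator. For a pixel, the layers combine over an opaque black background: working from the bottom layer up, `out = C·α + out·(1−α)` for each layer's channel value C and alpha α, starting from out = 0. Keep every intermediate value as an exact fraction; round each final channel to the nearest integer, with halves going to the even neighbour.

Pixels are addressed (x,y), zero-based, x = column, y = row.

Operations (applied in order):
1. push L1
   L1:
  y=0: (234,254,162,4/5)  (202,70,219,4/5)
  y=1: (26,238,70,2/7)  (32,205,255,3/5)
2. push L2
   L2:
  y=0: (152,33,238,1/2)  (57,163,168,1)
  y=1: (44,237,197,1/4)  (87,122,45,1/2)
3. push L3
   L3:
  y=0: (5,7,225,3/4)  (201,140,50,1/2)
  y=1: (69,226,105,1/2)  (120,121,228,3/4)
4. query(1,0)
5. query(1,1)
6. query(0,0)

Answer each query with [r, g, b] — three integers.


query (1,0) [L1,L2,L3] — begin 0,0,0
L1 α=4/5: [808/5, 56, 876/5]
L2 α=1: [57, 163, 168]
L3 α=1/2: [129, 303/2, 109]
→ [129, 152, 109]

query (1,1) [L1,L2,L3] — begin 0,0,0
L1 α=3/5: [96/5, 123, 153]
L2 α=1/2: [531/10, 245/2, 99]
L3 α=3/4: [4131/40, 971/8, 783/4]
= [103, 121, 196]

at x=0,y=0 over L1,L2,L3:
L1 α=4/5: [936/5, 1016/5, 648/5]
L2 α=1/2: [848/5, 1181/10, 919/5]
L3 α=3/4: [923/20, 1391/40, 2147/10]
= [46, 35, 215]


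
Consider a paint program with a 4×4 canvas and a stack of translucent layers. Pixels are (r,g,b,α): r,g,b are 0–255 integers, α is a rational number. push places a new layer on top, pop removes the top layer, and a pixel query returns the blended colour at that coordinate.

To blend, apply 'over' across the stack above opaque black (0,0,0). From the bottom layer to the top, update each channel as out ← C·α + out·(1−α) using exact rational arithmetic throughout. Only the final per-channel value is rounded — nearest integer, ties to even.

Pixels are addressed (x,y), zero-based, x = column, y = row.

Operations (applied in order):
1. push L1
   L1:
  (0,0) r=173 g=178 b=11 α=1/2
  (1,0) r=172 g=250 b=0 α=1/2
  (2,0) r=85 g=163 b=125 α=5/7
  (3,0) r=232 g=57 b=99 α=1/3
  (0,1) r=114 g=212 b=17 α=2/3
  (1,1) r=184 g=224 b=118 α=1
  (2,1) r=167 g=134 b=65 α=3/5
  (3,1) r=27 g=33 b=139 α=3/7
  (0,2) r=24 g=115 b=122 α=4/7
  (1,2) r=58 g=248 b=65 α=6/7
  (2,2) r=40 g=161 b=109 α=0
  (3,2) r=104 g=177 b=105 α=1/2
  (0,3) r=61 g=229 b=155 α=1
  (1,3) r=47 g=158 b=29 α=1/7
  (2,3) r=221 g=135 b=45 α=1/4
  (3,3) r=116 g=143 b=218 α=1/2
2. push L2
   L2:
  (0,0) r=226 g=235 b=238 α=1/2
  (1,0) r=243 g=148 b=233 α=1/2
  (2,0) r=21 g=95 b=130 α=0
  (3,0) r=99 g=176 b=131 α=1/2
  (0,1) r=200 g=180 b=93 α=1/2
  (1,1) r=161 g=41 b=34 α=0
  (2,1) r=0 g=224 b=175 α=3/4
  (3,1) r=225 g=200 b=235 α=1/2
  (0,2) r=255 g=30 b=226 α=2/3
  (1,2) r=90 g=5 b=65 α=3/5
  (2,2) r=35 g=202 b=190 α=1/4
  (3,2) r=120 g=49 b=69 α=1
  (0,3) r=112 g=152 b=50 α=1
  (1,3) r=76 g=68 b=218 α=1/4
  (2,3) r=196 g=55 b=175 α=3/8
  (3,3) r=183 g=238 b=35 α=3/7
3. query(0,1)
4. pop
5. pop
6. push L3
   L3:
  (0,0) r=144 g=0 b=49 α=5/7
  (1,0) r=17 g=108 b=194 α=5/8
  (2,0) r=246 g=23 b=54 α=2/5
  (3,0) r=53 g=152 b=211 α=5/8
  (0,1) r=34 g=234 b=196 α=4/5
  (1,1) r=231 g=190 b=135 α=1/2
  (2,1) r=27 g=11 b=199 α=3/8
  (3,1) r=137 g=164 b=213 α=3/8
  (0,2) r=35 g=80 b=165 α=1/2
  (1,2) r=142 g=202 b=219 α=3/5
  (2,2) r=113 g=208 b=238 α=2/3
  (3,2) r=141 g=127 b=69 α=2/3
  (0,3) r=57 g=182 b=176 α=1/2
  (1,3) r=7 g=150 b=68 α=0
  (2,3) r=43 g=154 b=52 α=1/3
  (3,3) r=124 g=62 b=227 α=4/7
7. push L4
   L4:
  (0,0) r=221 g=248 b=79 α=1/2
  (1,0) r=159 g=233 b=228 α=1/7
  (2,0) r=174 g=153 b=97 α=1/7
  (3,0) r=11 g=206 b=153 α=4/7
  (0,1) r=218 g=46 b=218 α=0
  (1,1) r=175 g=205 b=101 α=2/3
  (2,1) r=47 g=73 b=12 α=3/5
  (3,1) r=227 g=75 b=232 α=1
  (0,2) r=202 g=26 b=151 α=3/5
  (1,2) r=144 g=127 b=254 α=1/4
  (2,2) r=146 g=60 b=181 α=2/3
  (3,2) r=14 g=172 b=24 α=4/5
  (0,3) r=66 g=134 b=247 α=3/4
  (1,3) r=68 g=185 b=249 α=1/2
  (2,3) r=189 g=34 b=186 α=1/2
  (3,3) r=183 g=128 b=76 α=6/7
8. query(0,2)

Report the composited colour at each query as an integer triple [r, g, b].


at x=0,y=1 over L1,L2:
L1 α=2/3: [76, 424/3, 34/3]
L2 α=1/2: [138, 482/3, 313/6]
rounded: [138, 161, 52]

at x=0,y=2 over L3,L4:
L3 α=1/2: [35/2, 40, 165/2]
L4 α=3/5: [641/5, 158/5, 618/5]
rounded: [128, 32, 124]


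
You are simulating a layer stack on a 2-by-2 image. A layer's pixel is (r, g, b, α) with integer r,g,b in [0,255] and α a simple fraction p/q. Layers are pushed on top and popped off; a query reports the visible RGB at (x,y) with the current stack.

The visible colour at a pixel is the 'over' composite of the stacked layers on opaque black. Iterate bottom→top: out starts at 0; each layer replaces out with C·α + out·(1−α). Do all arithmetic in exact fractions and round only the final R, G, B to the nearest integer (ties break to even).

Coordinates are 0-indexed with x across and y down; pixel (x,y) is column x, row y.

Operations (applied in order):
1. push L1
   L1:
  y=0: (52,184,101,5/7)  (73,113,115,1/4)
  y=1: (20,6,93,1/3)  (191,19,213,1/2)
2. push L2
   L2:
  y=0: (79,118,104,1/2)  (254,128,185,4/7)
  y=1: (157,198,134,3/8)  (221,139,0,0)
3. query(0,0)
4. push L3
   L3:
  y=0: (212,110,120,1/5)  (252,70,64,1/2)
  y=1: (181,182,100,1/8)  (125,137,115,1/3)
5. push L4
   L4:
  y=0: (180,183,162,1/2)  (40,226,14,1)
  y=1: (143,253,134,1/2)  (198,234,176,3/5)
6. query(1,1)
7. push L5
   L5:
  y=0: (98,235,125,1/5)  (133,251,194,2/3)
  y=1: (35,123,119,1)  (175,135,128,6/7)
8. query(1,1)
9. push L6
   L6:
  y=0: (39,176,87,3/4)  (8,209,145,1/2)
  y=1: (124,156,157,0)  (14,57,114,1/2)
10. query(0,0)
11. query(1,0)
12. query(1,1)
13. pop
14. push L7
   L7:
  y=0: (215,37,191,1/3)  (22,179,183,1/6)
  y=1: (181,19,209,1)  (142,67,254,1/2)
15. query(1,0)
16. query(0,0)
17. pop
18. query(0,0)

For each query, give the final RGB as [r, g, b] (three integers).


query (0,0) [L1,L2] — begin 0,0,0
after L1 α=5/7: [260/7, 920/7, 505/7]
after L2 α=1/2: [813/14, 873/7, 1233/14]
→ [58, 125, 88]

query (1,1) [L1,L2,L3,L4] — begin 0,0,0
L1 α=1/2: [191/2, 19/2, 213/2]
L2 α=0: [191/2, 19/2, 213/2]
L3 α=1/3: [316/3, 52, 328/3]
L4 α=3/5: [2414/15, 806/5, 448/3]
→ [161, 161, 149]

at x=1,y=1 over L1,L2,L3,L4,L5:
L1 α=1/2: [191/2, 19/2, 213/2]
L2 α=0: [191/2, 19/2, 213/2]
L3 α=1/3: [316/3, 52, 328/3]
L4 α=3/5: [2414/15, 806/5, 448/3]
L5 α=6/7: [18164/105, 4856/35, 2752/21]
→ [173, 139, 131]

query (0,0) [L1,L2,L3,L4,L5,L6] — begin 0,0,0
+L1 (α=5/7) → [260/7, 920/7, 505/7]
+L2 (α=1/2) → [813/14, 873/7, 1233/14]
+L3 (α=1/5) → [622/7, 4262/35, 3306/35]
+L4 (α=1/2) → [941/7, 10667/70, 4488/35]
+L5 (α=1/5) → [890/7, 29559/175, 22327/175]
+L6 (α=3/4) → [1709/28, 121959/700, 34001/350]
rounded: [61, 174, 97]

(1,0) stack=L1,L2,L3,L4,L5,L6; from [0,0,0]:
+L1 (α=1/4) → [73/4, 113/4, 115/4]
+L2 (α=4/7) → [4283/28, 341/4, 3305/28]
+L3 (α=1/2) → [11339/56, 621/8, 5097/56]
+L4 (α=1) → [40, 226, 14]
+L5 (α=2/3) → [102, 728/3, 134]
+L6 (α=1/2) → [55, 1355/6, 279/2]
rounded: [55, 226, 140]

at x=1,y=1 over L1,L2,L3,L4,L5,L6:
after L1 α=1/2: [191/2, 19/2, 213/2]
after L2 α=0: [191/2, 19/2, 213/2]
after L3 α=1/3: [316/3, 52, 328/3]
after L4 α=3/5: [2414/15, 806/5, 448/3]
after L5 α=6/7: [18164/105, 4856/35, 2752/21]
after L6 α=1/2: [9817/105, 6851/70, 2573/21]
rounded: [93, 98, 123]

at x=1,y=0 over L1,L2,L3,L4,L5,L7:
L1 α=1/4: [73/4, 113/4, 115/4]
L2 α=4/7: [4283/28, 341/4, 3305/28]
L3 α=1/2: [11339/56, 621/8, 5097/56]
L4 α=1: [40, 226, 14]
L5 α=2/3: [102, 728/3, 134]
L7 α=1/6: [266/3, 4177/18, 853/6]
→ [89, 232, 142]

at x=0,y=0 over L1,L2,L3,L4,L5,L7:
+L1 (α=5/7) → [260/7, 920/7, 505/7]
+L2 (α=1/2) → [813/14, 873/7, 1233/14]
+L3 (α=1/5) → [622/7, 4262/35, 3306/35]
+L4 (α=1/2) → [941/7, 10667/70, 4488/35]
+L5 (α=1/5) → [890/7, 29559/175, 22327/175]
+L7 (α=1/3) → [1095/7, 65593/525, 78079/525]
rounded: [156, 125, 149]

query (0,0) [L1,L2,L3,L4,L5] — begin 0,0,0
+L1 (α=5/7) → [260/7, 920/7, 505/7]
+L2 (α=1/2) → [813/14, 873/7, 1233/14]
+L3 (α=1/5) → [622/7, 4262/35, 3306/35]
+L4 (α=1/2) → [941/7, 10667/70, 4488/35]
+L5 (α=1/5) → [890/7, 29559/175, 22327/175]
rounded: [127, 169, 128]


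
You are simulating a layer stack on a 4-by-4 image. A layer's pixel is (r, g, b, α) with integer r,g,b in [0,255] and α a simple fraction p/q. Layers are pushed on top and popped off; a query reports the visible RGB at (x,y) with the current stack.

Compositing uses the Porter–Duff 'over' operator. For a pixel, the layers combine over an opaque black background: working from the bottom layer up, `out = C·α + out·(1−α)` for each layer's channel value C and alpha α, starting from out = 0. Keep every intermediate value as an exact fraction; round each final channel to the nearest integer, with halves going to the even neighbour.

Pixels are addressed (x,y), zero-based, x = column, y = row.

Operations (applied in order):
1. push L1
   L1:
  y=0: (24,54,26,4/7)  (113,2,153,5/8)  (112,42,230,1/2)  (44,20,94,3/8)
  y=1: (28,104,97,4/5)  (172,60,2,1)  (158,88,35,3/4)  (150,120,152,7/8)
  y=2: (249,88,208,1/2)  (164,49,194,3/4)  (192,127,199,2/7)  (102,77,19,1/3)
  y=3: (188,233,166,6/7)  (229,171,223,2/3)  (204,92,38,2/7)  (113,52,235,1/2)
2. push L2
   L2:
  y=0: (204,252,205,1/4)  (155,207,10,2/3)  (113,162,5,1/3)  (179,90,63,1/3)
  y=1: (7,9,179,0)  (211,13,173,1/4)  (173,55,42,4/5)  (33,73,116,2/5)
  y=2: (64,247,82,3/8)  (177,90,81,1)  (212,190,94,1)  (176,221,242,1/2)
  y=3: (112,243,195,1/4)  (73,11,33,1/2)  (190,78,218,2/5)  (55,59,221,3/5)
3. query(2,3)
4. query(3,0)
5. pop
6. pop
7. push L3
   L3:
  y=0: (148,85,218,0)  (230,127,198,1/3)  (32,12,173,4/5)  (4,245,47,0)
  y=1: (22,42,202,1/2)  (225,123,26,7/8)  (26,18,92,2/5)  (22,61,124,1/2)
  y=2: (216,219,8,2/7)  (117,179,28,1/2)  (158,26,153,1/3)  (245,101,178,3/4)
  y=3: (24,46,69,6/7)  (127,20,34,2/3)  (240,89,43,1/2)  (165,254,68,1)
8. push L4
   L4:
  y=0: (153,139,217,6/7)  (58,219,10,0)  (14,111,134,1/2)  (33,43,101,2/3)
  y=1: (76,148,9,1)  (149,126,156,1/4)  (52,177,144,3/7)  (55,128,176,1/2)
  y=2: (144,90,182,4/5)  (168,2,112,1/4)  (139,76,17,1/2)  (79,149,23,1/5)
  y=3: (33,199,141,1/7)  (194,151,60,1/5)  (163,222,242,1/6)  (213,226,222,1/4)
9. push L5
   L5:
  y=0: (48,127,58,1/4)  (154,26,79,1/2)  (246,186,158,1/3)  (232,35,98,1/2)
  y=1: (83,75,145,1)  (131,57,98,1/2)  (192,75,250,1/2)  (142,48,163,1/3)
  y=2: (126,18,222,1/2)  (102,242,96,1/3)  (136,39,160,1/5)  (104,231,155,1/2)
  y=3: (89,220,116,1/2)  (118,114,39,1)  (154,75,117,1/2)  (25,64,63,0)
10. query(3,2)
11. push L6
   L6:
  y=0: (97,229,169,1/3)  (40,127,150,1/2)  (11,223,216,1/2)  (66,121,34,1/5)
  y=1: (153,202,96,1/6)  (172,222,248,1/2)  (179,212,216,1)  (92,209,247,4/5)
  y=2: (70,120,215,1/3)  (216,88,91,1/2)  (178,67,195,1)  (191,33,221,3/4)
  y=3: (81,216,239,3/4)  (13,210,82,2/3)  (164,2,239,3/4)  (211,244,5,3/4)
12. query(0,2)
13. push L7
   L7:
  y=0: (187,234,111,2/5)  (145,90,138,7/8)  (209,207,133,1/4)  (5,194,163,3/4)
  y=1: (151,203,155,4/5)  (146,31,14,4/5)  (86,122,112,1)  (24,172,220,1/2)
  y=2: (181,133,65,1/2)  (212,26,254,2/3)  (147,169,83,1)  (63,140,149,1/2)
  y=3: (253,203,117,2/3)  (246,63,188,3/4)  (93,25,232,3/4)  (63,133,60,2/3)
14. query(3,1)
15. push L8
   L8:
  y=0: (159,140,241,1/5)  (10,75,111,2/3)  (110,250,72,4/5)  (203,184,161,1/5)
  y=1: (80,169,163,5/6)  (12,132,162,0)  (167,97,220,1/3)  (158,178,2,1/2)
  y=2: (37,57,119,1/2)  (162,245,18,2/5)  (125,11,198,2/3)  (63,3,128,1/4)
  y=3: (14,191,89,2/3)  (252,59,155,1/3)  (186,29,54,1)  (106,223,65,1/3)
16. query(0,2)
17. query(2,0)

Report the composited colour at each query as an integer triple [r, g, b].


(2,3) stack=L1,L2; from [0,0,0]:
after L1 α=2/7: [408/7, 184/7, 76/7]
after L2 α=2/5: [3884/35, 1644/35, 656/7]
→ [111, 47, 94]

(3,0) stack=L1,L2; from [0,0,0]:
+L1 (α=3/8) → [33/2, 15/2, 141/4]
+L2 (α=1/3) → [212/3, 35, 89/2]
→ [71, 35, 44]

query (3,2) [L3,L4,L5] — begin 0,0,0
+L3 (α=3/4) → [735/4, 303/4, 267/2]
+L4 (α=1/5) → [814/5, 452/5, 557/5]
+L5 (α=1/2) → [667/5, 1607/10, 666/5]
= [133, 161, 133]

(0,2) stack=L3,L4,L5,L6; from [0,0,0]:
+L3 (α=2/7) → [432/7, 438/7, 16/7]
+L4 (α=4/5) → [4464/35, 2958/35, 5112/35]
+L5 (α=1/2) → [4437/35, 1794/35, 6441/35]
+L6 (α=1/3) → [11324/105, 2596/35, 20407/105]
rounded: [108, 74, 194]

query (3,1) [L3,L4,L5,L6,L7] — begin 0,0,0
+L3 (α=1/2) → [11, 61/2, 62]
+L4 (α=1/2) → [33, 317/4, 119]
+L5 (α=1/3) → [208/3, 413/6, 401/3]
+L6 (α=4/5) → [1312/15, 5429/30, 673/3]
+L7 (α=1/2) → [836/15, 10589/60, 1333/6]
rounded: [56, 176, 222]

at x=0,y=2 over L3,L4,L5,L6,L7,L8:
after L3 α=2/7: [432/7, 438/7, 16/7]
after L4 α=4/5: [4464/35, 2958/35, 5112/35]
after L5 α=1/2: [4437/35, 1794/35, 6441/35]
after L6 α=1/3: [11324/105, 2596/35, 20407/105]
after L7 α=1/2: [30329/210, 7251/70, 13616/105]
after L8 α=1/2: [38099/420, 11241/140, 26111/210]
→ [91, 80, 124]

(2,0) stack=L3,L4,L5,L6,L7,L8; from [0,0,0]:
+L3 (α=4/5) → [128/5, 48/5, 692/5]
+L4 (α=1/2) → [99/5, 603/10, 681/5]
+L5 (α=1/3) → [476/5, 511/5, 2152/15]
+L6 (α=1/2) → [531/10, 813/5, 2696/15]
+L7 (α=1/4) → [3683/40, 1737/10, 3361/20]
+L8 (α=4/5) → [21283/200, 11737/50, 9121/100]
rounded: [106, 235, 91]
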